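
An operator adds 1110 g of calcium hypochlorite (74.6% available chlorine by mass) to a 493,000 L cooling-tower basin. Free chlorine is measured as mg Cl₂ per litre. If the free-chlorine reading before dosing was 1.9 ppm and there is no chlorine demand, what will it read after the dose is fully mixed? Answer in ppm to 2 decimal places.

Available chlorine delivered: 1110 g × 0.746 = 828.1 g as Cl₂.
Concentration rise: 828.1 g / 493,000 L = 1.68 mg/L = 1.68 ppm.
Final FC: 1.9 + 1.68 = 3.58 ppm.

3.58 ppm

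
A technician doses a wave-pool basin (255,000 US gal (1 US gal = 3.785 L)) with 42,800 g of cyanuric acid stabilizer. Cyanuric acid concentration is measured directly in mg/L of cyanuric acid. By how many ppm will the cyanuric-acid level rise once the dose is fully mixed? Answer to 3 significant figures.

44.3 ppm

Volume: 255,000 US gal × 3.785 L/gal = 965,175 L.
Rise: 42,800 g / 965,175 L × 1000 = 44.34 mg/L.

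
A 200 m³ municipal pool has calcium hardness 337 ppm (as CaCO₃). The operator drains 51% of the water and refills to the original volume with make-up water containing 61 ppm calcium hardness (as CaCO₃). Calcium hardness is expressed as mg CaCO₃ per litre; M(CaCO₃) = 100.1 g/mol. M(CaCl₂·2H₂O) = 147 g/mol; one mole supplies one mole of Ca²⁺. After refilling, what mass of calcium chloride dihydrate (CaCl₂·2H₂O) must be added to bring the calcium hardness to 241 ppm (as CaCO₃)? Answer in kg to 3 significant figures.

13.1 kg

Volume: 200 m³ = 200,000 L.
After draining 51% and refilling: 337 × 0.49 + 61 × 0.51 = 196.24 ppm.
Deficit to target: 241 − 196.24 = 44.76 mg/L.
As CaCO₃: 44.76 mg/L × 200,000 L = 8952 g; ÷ 100.1 = 89.43 mol Ca²⁺.
Mass: 89.43 × 147 = 13,150 g.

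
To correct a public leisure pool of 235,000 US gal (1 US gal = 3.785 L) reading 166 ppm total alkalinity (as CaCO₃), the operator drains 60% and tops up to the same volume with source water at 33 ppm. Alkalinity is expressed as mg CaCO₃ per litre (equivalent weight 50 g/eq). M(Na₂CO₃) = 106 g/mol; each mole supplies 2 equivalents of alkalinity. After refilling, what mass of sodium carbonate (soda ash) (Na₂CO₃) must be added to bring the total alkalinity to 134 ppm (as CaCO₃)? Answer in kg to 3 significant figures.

Volume: 235,000 US gal × 3.785 L/gal = 889,475 L.
After draining 60% and refilling: 166 × 0.40 + 33 × 0.60 = 86.2 ppm.
Deficit to target: 134 − 86.2 = 47.8 mg/L.
As CaCO₃: 47.8 mg/L × 889,475 L = 42,520 g; ÷ 50 g/eq ÷ 2 = 425.2 mol Na₂CO₃.
Mass: 425.2 × 106 = 45,070 g.

45.1 kg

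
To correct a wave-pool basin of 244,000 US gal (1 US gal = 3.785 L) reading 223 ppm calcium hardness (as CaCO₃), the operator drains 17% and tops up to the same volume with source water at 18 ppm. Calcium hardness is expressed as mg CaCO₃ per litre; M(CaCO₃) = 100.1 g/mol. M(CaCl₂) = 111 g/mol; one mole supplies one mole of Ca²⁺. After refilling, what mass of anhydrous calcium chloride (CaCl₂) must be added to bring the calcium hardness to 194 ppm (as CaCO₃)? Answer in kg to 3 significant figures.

5.99 kg

Volume: 244,000 US gal × 3.785 L/gal = 923,540 L.
After draining 17% and refilling: 223 × 0.83 + 18 × 0.17 = 188.15 ppm.
Deficit to target: 194 − 188.15 = 5.85 mg/L.
As CaCO₃: 5.85 mg/L × 923,540 L = 5403 g; ÷ 100.1 = 53.97 mol Ca²⁺.
Mass: 53.97 × 111 = 5991 g.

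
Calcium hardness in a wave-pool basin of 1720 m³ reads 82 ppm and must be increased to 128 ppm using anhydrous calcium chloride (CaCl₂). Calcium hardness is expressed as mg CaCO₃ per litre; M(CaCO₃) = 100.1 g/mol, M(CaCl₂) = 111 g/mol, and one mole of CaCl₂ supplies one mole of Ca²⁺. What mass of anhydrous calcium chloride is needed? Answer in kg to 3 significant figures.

Volume: 1720 m³ = 1,720,000 L.
Hardness to add: (128 − 82) = 46 mg/L as CaCO₃ × 1,720,000 L = 79,120 g as CaCO₃.
Moles of Ca²⁺ (1 mol Ca²⁺ ≡ 1 mol CaCO₃): 79,120 / 100.1 g/mol = 790.4 mol.
Mass of CaCl₂: 790.4 × 111 = 87,740 g.

87.7 kg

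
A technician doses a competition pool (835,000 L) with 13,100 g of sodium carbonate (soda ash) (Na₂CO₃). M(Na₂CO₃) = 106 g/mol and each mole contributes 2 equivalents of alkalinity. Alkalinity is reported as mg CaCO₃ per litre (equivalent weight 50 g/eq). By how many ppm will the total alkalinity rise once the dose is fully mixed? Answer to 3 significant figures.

14.8 ppm

Moles of Na₂CO₃: 13,100 g ÷ 106 g/mol = 123.6 mol → 247.2 eq of alkalinity.
As CaCO₃: 247.2 eq × 50 g/eq = 12,360 g.
Rise: 12,360 g / 835,000 L × 1000 = 14.8 mg/L.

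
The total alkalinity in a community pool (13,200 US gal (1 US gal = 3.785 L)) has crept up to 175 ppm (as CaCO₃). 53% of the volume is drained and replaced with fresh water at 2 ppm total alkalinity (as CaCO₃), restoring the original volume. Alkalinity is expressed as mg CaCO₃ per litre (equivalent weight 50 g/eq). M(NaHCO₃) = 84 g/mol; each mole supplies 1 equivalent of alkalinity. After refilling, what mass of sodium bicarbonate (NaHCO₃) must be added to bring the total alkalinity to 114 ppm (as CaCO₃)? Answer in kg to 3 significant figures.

Volume: 13,200 US gal × 3.785 L/gal = 49,962 L.
After draining 53% and refilling: 175 × 0.47 + 2 × 0.53 = 83.31 ppm.
Deficit to target: 114 − 83.31 = 30.69 mg/L.
As CaCO₃: 30.69 mg/L × 49,962 L = 1533 g; ÷ 50 g/eq ÷ 1 = 30.67 mol NaHCO₃.
Mass: 30.67 × 84 = 2576 g.

2.58 kg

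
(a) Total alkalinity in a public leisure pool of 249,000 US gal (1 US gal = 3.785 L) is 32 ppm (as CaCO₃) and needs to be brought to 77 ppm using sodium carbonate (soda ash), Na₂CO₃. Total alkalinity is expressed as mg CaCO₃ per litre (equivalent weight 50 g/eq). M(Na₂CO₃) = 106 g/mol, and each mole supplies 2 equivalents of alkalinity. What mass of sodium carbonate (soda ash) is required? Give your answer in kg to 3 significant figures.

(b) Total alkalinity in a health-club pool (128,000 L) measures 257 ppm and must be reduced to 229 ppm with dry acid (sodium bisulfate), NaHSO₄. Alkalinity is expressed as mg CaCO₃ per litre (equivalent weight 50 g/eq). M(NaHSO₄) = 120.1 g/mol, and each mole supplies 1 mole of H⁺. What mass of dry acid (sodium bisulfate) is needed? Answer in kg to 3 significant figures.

(a) Volume: 249,000 US gal × 3.785 L/gal = 942,465 L.
(a) Alkalinity to add: (77 − 32) = 45 mg/L as CaCO₃ × 942,465 L = 42,410 g as CaCO₃.
(a) Equivalents: 42,410 g ÷ 50 g/eq = 848.2 eq.
(a) Each mole of Na₂CO₃ supplies 2 eq, so 848.2 / 2 = 424.1 mol.
(a) Mass: 424.1 mol × 106 g/mol = 44,960 g.

(b) Alkalinity to neutralize: (257 − 229) = 28 mg/L as CaCO₃ × 128,000 L = 3584 g as CaCO₃.
(b) Equivalents of H⁺ required: 3584 ÷ 50 g/eq = 71.68 eq = 71.68 mol NaHSO₄.
(b) Mass of NaHSO₄: 71.68 × 120.1 = 8609 g.

(a) 45.0 kg; (b) 8.61 kg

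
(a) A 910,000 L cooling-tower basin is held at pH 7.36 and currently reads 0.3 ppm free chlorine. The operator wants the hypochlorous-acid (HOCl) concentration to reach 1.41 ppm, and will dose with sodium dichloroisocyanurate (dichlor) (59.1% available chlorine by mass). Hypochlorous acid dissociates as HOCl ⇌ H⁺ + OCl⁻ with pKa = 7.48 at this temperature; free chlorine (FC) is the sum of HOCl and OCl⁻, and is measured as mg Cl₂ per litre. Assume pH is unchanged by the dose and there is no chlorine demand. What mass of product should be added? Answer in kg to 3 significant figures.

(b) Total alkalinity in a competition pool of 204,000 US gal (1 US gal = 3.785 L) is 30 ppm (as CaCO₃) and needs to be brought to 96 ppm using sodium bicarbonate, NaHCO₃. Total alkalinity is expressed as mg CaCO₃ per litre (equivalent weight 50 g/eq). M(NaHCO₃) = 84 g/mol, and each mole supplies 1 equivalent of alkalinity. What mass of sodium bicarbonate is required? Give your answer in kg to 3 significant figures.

(a) 3.36 kg; (b) 85.6 kg

(a) [OCl⁻]/[HOCl] = 10^(pH − pKa) = 10^(7.36 − 7.48) = 0.7586; fraction as HOCl = 1/(1 + 0.7586) = 0.5686.
(a) Free chlorine required for 1.41 ppm HOCl: 1.41 / 0.5686 = 2.48 ppm.
(a) FC to add: 2.48 − 0.3 = 2.18 mg/L as Cl₂.
(a) Cl₂ equivalent: 2.18 mg/L × 910,000 L = 1983 g.
(a) Product at 59.1% available Cl: 1983 / 0.591 = 3356 g.

(b) Volume: 204,000 US gal × 3.785 L/gal = 772,140 L.
(b) Alkalinity to add: (96 − 30) = 66 mg/L as CaCO₃ × 772,140 L = 50,960 g as CaCO₃.
(b) Equivalents: 50,960 g ÷ 50 g/eq = 1019 eq.
(b) NaHCO₃ supplies 1 eq per mole → 1019 mol.
(b) Mass: 1019 mol × 84 g/mol = 85,610 g.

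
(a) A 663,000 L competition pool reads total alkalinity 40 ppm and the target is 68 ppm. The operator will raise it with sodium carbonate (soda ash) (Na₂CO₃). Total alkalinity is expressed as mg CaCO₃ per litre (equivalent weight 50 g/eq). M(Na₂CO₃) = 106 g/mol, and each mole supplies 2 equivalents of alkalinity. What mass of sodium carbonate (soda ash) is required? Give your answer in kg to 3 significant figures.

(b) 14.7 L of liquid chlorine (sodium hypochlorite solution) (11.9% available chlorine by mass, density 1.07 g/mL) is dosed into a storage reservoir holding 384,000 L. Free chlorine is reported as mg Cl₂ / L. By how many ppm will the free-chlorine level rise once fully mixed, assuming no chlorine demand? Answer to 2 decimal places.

(a) Alkalinity to add: (68 − 40) = 28 mg/L as CaCO₃ × 663,000 L = 18,560 g as CaCO₃.
(a) Equivalents: 18,560 g ÷ 50 g/eq = 371.3 eq.
(a) Each mole of Na₂CO₃ supplies 2 eq, so 371.3 / 2 = 185.6 mol.
(a) Mass: 185.6 mol × 106 g/mol = 19,680 g.

(b) Mass of solution: 14.7 L × 1000 mL/L × 1.07 g/mL = 15,730 g.
(b) Available chlorine delivered: 15,730 g × 0.119 = 1872 g as Cl₂.
(b) Concentration rise: 1872 g / 384,000 L = 4.874 mg/L = 4.87 ppm.

(a) 19.7 kg; (b) 4.87 ppm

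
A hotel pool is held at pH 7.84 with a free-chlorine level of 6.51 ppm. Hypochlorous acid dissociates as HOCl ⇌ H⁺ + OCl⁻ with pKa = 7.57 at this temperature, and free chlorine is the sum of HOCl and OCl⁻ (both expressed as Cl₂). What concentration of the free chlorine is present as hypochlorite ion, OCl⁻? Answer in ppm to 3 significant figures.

[OCl⁻]/[HOCl] = 10^(pH − pKa) = 10^(7.84 − 7.57) = 10^0.27 = 1.862.
Fraction as HOCl = 1 / (1 + 1.862) = 0.3494.
OCl⁻ = (1 − 0.3494) × 6.51 ppm = 4.235 ppm.

4.24 ppm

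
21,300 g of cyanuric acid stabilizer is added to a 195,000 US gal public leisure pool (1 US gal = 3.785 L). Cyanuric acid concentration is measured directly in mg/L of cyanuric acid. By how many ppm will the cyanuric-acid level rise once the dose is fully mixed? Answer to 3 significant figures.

Volume: 195,000 US gal × 3.785 L/gal = 738,075 L.
Rise: 21,300 g / 738,075 L × 1000 = 28.86 mg/L.

28.9 ppm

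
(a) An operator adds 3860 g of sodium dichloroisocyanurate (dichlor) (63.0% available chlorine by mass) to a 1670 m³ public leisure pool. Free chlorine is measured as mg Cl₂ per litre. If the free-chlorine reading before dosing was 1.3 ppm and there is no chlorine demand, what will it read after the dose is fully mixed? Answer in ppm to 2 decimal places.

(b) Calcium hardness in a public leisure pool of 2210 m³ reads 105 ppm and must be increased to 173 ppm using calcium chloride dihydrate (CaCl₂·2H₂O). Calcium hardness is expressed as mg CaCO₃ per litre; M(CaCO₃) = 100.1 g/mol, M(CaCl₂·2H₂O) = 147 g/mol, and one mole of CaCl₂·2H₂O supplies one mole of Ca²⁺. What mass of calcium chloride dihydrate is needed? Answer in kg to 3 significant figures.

(a) Volume: 1670 m³ = 1,670,000 L.
(a) Available chlorine delivered: 3860 g × 0.63 = 2432 g as Cl₂.
(a) Concentration rise: 2432 g / 1,670,000 L = 1.456 mg/L = 1.46 ppm.
(a) Final FC: 1.3 + 1.46 = 2.76 ppm.

(b) Volume: 2210 m³ = 2,210,000 L.
(b) Hardness to add: (173 − 105) = 68 mg/L as CaCO₃ × 2,210,000 L = 150,300 g as CaCO₃.
(b) Moles of Ca²⁺ (1 mol Ca²⁺ ≡ 1 mol CaCO₃): 150,300 / 100.1 g/mol = 1501 mol.
(b) Mass of CaCl₂·2H₂O: 1501 × 147 = 220,700 g.

(a) 2.76 ppm; (b) 221 kg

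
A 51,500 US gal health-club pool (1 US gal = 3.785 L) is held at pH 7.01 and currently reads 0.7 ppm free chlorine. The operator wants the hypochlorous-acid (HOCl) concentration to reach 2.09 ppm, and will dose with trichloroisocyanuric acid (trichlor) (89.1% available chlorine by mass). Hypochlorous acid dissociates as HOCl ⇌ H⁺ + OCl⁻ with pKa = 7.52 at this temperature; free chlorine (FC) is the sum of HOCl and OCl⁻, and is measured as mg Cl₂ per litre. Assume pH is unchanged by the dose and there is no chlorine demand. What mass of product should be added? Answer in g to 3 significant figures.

Volume: 51,500 US gal × 3.785 L/gal = 194,928 L.
[OCl⁻]/[HOCl] = 10^(pH − pKa) = 10^(7.01 − 7.52) = 0.309; fraction as HOCl = 1/(1 + 0.309) = 0.7639.
Free chlorine required for 2.09 ppm HOCl: 2.09 / 0.7639 = 2.736 ppm.
FC to add: 2.736 − 0.7 = 2.036 mg/L as Cl₂.
Cl₂ equivalent: 2.036 mg/L × 194,928 L = 396.8 g.
Product at 89.1% available Cl: 396.8 / 0.891 = 445.4 g.

445 g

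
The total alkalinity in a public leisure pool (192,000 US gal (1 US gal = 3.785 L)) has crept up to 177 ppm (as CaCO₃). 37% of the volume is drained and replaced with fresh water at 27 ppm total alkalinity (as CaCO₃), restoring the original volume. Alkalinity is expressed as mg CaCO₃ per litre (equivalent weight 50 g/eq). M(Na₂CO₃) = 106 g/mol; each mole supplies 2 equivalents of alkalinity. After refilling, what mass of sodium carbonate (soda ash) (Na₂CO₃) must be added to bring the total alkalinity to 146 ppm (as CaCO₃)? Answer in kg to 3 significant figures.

18.9 kg

Volume: 192,000 US gal × 3.785 L/gal = 726,720 L.
After draining 37% and refilling: 177 × 0.63 + 27 × 0.37 = 121.5 ppm.
Deficit to target: 146 − 121.5 = 24.5 mg/L.
As CaCO₃: 24.5 mg/L × 726,720 L = 17,800 g; ÷ 50 g/eq ÷ 2 = 178 mol Na₂CO₃.
Mass: 178 × 106 = 18,870 g.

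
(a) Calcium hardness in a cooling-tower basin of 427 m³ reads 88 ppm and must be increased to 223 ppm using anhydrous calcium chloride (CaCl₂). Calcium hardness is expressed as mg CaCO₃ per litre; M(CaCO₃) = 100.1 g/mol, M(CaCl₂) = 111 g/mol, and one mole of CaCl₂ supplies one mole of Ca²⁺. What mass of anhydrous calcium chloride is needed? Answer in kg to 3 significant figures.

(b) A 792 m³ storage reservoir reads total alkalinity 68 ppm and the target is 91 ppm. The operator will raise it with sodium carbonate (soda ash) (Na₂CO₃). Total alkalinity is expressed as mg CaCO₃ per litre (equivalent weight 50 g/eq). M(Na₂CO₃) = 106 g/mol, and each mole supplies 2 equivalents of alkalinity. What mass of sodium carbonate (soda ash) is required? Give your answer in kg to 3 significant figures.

(a) 63.9 kg; (b) 19.3 kg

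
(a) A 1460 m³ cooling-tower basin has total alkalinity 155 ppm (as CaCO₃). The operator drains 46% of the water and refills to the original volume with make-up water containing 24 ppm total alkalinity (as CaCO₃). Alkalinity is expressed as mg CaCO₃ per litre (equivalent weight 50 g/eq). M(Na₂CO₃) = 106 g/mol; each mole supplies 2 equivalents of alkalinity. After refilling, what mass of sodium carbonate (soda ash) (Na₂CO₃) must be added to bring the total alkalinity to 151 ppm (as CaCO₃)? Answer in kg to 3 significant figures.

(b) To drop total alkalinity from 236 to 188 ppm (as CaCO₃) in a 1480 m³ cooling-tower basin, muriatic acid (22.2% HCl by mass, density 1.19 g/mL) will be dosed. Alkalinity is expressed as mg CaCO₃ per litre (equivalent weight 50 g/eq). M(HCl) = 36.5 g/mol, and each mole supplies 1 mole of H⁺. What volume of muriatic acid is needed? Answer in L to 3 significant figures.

(a) 87.1 kg; (b) 196 L

(a) Volume: 1460 m³ = 1,460,000 L.
(a) After draining 46% and refilling: 155 × 0.54 + 24 × 0.46 = 94.74 ppm.
(a) Deficit to target: 151 − 94.74 = 56.26 mg/L.
(a) As CaCO₃: 56.26 mg/L × 1,460,000 L = 82,140 g; ÷ 50 g/eq ÷ 2 = 821.4 mol Na₂CO₃.
(a) Mass: 821.4 × 106 = 87,070 g.

(b) Volume: 1480 m³ = 1,480,000 L.
(b) Alkalinity to neutralize: (236 − 188) = 48 mg/L as CaCO₃ × 1,480,000 L = 71,040 g as CaCO₃.
(b) Equivalents of H⁺ required: 71,040 ÷ 50 g/eq = 1421 eq = 1421 mol HCl.
(b) Mass of HCl: 1421 × 36.5 = 51,860 g.
(b) Mass of 22.2% solution: 51,860 / 0.222 = 233,600 g.
(b) Volume: 233,600 g ÷ 1.19 g/mL = 196,300 mL.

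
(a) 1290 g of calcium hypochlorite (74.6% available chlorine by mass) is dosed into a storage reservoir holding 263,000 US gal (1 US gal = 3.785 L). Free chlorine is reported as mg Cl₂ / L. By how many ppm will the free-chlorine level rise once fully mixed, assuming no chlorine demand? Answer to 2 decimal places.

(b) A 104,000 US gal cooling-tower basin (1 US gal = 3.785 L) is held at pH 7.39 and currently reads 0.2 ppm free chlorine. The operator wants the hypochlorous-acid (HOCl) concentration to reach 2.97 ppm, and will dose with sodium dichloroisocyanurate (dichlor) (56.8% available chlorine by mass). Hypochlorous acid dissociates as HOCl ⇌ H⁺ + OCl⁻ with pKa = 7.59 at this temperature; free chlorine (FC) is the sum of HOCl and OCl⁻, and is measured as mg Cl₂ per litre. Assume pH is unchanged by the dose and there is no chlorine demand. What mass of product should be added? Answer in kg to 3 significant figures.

(a) Volume: 263,000 US gal × 3.785 L/gal = 995,455 L.
(a) Available chlorine delivered: 1290 g × 0.746 = 962.3 g as Cl₂.
(a) Concentration rise: 962.3 g / 995,455 L = 0.9667 mg/L = 0.97 ppm.

(b) Volume: 104,000 US gal × 3.785 L/gal = 393,640 L.
(b) [OCl⁻]/[HOCl] = 10^(pH − pKa) = 10^(7.39 − 7.59) = 0.631; fraction as HOCl = 1/(1 + 0.631) = 0.6131.
(b) Free chlorine required for 2.97 ppm HOCl: 2.97 / 0.6131 = 4.844 ppm.
(b) FC to add: 4.844 − 0.2 = 4.644 mg/L as Cl₂.
(b) Cl₂ equivalent: 4.644 mg/L × 393,640 L = 1828 g.
(b) Product at 56.8% available Cl: 1828 / 0.568 = 3218 g.

(a) 0.97 ppm; (b) 3.22 kg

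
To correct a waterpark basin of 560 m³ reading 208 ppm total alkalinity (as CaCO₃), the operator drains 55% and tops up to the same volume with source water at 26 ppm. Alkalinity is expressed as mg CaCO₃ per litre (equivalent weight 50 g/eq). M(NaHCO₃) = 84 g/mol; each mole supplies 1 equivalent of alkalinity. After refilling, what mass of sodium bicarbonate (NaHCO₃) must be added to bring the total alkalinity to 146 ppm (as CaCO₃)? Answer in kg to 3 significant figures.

Volume: 560 m³ = 560,000 L.
After draining 55% and refilling: 208 × 0.45 + 26 × 0.55 = 107.9 ppm.
Deficit to target: 146 − 107.9 = 38.1 mg/L.
As CaCO₃: 38.1 mg/L × 560,000 L = 21,340 g; ÷ 50 g/eq ÷ 1 = 426.7 mol NaHCO₃.
Mass: 426.7 × 84 = 35,840 g.

35.8 kg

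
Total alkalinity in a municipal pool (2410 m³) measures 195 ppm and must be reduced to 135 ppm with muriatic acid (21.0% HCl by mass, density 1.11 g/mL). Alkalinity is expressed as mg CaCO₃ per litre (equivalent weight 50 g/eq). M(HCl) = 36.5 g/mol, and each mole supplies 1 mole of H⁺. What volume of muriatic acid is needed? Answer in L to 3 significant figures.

Volume: 2410 m³ = 2,410,000 L.
Alkalinity to neutralize: (195 − 135) = 60 mg/L as CaCO₃ × 2,410,000 L = 144,600 g as CaCO₃.
Equivalents of H⁺ required: 144,600 ÷ 50 g/eq = 2892 eq = 2892 mol HCl.
Mass of HCl: 2892 × 36.5 = 105,600 g.
Mass of 21.0% solution: 105,600 / 0.21 = 502,700 g.
Volume: 502,700 g ÷ 1.11 g/mL = 452,800 mL.

453 L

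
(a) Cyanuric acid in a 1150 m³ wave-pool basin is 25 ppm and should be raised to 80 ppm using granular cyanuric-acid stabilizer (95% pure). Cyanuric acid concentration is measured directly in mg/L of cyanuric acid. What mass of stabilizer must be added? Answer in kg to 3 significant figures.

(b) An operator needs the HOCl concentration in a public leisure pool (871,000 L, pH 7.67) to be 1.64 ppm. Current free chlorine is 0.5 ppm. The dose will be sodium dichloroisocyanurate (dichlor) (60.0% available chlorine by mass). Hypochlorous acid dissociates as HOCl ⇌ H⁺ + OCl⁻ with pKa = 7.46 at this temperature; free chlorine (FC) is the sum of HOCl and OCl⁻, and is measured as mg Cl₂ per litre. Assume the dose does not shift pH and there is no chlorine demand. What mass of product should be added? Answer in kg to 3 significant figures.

(a) 66.6 kg; (b) 5.52 kg

(a) Volume: 1150 m³ = 1,150,000 L.
(a) CYA to add: (80 − 25) = 55 mg/L × 1,150,000 L = 63,250 g cyanuric acid.
(a) At 95% purity: 63,250 / 0.95 = 66,580 g product.

(b) [OCl⁻]/[HOCl] = 10^(pH − pKa) = 10^(7.67 − 7.46) = 1.622; fraction as HOCl = 1/(1 + 1.622) = 0.3814.
(b) Free chlorine required for 1.64 ppm HOCl: 1.64 / 0.3814 = 4.3 ppm.
(b) FC to add: 4.3 − 0.5 = 3.8 mg/L as Cl₂.
(b) Cl₂ equivalent: 3.8 mg/L × 871,000 L = 3310 g.
(b) Product at 60.0% available Cl: 3310 / 0.6 = 5516 g.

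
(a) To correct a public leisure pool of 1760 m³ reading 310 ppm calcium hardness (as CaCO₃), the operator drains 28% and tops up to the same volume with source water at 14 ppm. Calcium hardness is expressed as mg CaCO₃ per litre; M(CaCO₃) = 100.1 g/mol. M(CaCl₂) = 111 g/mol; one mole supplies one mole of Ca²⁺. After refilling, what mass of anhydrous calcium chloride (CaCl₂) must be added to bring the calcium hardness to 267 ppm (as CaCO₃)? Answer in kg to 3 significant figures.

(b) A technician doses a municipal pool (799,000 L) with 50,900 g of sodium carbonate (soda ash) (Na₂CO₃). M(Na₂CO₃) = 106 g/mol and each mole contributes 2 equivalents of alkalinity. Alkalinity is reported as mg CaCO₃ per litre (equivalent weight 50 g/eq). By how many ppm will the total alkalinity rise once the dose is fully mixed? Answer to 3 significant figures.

(a) 77.8 kg; (b) 60.1 ppm

(a) Volume: 1760 m³ = 1,760,000 L.
(a) After draining 28% and refilling: 310 × 0.72 + 14 × 0.28 = 227.12 ppm.
(a) Deficit to target: 267 − 227.12 = 39.88 mg/L.
(a) As CaCO₃: 39.88 mg/L × 1,760,000 L = 70,190 g; ÷ 100.1 = 701.2 mol Ca²⁺.
(a) Mass: 701.2 × 111 = 77,830 g.

(b) Moles of Na₂CO₃: 50,900 g ÷ 106 g/mol = 480.2 mol → 960.4 eq of alkalinity.
(b) As CaCO₃: 960.4 eq × 50 g/eq = 48,020 g.
(b) Rise: 48,020 g / 799,000 L × 1000 = 60.1 mg/L.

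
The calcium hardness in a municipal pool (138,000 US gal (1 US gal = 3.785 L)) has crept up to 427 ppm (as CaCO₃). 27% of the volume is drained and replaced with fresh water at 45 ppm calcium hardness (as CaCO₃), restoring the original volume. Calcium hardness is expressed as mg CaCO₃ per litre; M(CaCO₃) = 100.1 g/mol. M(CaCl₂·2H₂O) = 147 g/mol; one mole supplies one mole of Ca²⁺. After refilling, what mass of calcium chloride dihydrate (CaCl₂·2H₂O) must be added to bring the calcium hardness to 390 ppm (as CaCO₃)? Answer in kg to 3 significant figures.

Volume: 138,000 US gal × 3.785 L/gal = 522,330 L.
After draining 27% and refilling: 427 × 0.73 + 45 × 0.27 = 323.86 ppm.
Deficit to target: 390 − 323.86 = 66.14 mg/L.
As CaCO₃: 66.14 mg/L × 522,330 L = 34,550 g; ÷ 100.1 = 345.1 mol Ca²⁺.
Mass: 345.1 × 147 = 50,730 g.

50.7 kg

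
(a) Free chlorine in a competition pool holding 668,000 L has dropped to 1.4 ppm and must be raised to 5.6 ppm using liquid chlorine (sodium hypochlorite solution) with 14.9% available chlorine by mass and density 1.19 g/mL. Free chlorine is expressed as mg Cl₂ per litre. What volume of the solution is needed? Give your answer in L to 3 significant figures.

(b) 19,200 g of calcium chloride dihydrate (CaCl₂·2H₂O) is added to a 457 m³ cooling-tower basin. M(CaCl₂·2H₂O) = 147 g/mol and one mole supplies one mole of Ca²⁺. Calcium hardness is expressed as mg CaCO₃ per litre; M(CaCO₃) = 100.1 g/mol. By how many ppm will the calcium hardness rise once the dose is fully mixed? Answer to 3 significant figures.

(a) 15.8 L; (b) 28.6 ppm

(a) Chlorine deficit: 5.6 − 1.4 = 4.2 ppm = 4.2 mg/L as Cl₂.
(a) Cl₂ equivalent needed: 4.2 mg/L × 668,000 L = 2,806,000 mg = 2806 g.
(a) Product at 14.9% available chlorine: 2806 / 0.149 = 18,830 g.
(a) Volume at density 1.19 g/mL: 18,830 g ÷ 1.19 g/mL = 15,820 mL.

(b) Volume: 457 m³ = 457,000 L.
(b) Moles of Ca²⁺: 19,200 g ÷ 147 g/mol = 130.6 mol.
(b) As CaCO₃: 130.6 mol × 100.1 g/mol = 13,070 g.
(b) Rise: 13,070 g / 457,000 L × 1000 = 28.61 mg/L.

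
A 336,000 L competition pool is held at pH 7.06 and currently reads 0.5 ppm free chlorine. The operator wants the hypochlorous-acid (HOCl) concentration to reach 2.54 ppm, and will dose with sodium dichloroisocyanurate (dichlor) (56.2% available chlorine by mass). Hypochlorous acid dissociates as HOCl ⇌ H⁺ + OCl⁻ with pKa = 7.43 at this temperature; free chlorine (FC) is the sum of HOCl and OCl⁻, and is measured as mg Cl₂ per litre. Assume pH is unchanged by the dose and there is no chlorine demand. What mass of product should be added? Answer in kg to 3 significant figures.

1.87 kg

[OCl⁻]/[HOCl] = 10^(pH − pKa) = 10^(7.06 − 7.43) = 0.4266; fraction as HOCl = 1/(1 + 0.4266) = 0.701.
Free chlorine required for 2.54 ppm HOCl: 2.54 / 0.701 = 3.624 ppm.
FC to add: 3.624 − 0.5 = 3.124 mg/L as Cl₂.
Cl₂ equivalent: 3.124 mg/L × 336,000 L = 1050 g.
Product at 56.2% available Cl: 1050 / 0.562 = 1867 g.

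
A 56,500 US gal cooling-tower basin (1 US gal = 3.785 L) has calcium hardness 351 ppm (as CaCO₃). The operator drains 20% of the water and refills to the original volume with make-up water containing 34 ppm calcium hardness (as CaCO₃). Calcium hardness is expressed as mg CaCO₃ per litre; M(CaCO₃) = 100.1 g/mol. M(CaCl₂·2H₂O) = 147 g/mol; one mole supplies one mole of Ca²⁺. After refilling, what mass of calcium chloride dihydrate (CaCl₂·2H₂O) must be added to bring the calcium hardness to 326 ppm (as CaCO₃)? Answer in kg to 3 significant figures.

Volume: 56,500 US gal × 3.785 L/gal = 213,852 L.
After draining 20% and refilling: 351 × 0.80 + 34 × 0.20 = 287.6 ppm.
Deficit to target: 326 − 287.6 = 38.4 mg/L.
As CaCO₃: 38.4 mg/L × 213,852 L = 8212 g; ÷ 100.1 = 82.04 mol Ca²⁺.
Mass: 82.04 × 147 = 12,060 g.

12.1 kg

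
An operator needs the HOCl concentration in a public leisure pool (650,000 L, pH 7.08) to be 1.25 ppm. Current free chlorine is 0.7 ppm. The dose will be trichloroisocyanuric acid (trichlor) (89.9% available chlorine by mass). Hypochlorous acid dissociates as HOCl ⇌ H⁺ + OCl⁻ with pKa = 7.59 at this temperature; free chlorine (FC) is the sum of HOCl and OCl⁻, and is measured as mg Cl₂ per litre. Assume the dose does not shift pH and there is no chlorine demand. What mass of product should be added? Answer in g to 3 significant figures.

[OCl⁻]/[HOCl] = 10^(pH − pKa) = 10^(7.08 − 7.59) = 0.309; fraction as HOCl = 1/(1 + 0.309) = 0.7639.
Free chlorine required for 1.25 ppm HOCl: 1.25 / 0.7639 = 1.636 ppm.
FC to add: 1.636 − 0.7 = 0.9363 mg/L as Cl₂.
Cl₂ equivalent: 0.9363 mg/L × 650,000 L = 608.6 g.
Product at 89.9% available Cl: 608.6 / 0.899 = 677 g.

677 g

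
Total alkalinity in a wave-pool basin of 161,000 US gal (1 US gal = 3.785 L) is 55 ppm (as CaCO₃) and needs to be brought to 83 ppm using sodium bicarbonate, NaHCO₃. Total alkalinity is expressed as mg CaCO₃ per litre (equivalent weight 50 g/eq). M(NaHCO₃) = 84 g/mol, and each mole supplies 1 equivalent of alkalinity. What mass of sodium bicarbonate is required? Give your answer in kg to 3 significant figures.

Volume: 161,000 US gal × 3.785 L/gal = 609,385 L.
Alkalinity to add: (83 − 55) = 28 mg/L as CaCO₃ × 609,385 L = 17,060 g as CaCO₃.
Equivalents: 17,060 g ÷ 50 g/eq = 341.3 eq.
NaHCO₃ supplies 1 eq per mole → 341.3 mol.
Mass: 341.3 mol × 84 g/mol = 28,670 g.

28.7 kg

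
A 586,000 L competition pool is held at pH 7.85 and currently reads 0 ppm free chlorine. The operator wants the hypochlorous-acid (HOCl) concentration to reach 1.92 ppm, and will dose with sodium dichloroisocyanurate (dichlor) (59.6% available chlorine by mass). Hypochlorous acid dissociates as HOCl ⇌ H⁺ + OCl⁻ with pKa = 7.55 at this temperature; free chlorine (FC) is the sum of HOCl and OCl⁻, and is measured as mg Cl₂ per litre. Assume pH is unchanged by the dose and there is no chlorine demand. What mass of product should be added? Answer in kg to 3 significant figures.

[OCl⁻]/[HOCl] = 10^(pH − pKa) = 10^(7.85 − 7.55) = 1.995; fraction as HOCl = 1/(1 + 1.995) = 0.3339.
Free chlorine required for 1.92 ppm HOCl: 1.92 / 0.3339 = 5.751 ppm.
FC to add: 5.751 − 0 = 5.751 mg/L as Cl₂.
Cl₂ equivalent: 5.751 mg/L × 586,000 L = 3370 g.
Product at 59.6% available Cl: 3370 / 0.596 = 5654 g.

5.65 kg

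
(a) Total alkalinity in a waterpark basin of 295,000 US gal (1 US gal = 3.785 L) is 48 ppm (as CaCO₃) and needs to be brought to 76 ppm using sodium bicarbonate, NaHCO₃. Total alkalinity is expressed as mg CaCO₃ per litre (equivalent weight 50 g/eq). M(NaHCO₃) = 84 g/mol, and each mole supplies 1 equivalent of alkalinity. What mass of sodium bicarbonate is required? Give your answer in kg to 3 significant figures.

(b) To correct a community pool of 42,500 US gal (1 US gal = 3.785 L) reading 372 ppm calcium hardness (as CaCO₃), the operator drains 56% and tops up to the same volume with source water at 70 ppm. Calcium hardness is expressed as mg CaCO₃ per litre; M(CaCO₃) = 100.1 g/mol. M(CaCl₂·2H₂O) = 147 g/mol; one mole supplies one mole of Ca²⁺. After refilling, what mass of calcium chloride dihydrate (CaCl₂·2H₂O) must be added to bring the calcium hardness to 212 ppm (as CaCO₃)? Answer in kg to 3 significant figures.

(a) Volume: 295,000 US gal × 3.785 L/gal = 1,116,575 L.
(a) Alkalinity to add: (76 − 48) = 28 mg/L as CaCO₃ × 1,116,575 L = 31,260 g as CaCO₃.
(a) Equivalents: 31,260 g ÷ 50 g/eq = 625.3 eq.
(a) NaHCO₃ supplies 1 eq per mole → 625.3 mol.
(a) Mass: 625.3 mol × 84 g/mol = 52,520 g.

(b) Volume: 42,500 US gal × 3.785 L/gal = 160,862 L.
(b) After draining 56% and refilling: 372 × 0.44 + 70 × 0.56 = 202.88 ppm.
(b) Deficit to target: 212 − 202.88 = 9.12 mg/L.
(b) As CaCO₃: 9.12 mg/L × 160,862 L = 1467 g; ÷ 100.1 = 14.66 mol Ca²⁺.
(b) Mass: 14.66 × 147 = 2154 g.

(a) 52.5 kg; (b) 2.15 kg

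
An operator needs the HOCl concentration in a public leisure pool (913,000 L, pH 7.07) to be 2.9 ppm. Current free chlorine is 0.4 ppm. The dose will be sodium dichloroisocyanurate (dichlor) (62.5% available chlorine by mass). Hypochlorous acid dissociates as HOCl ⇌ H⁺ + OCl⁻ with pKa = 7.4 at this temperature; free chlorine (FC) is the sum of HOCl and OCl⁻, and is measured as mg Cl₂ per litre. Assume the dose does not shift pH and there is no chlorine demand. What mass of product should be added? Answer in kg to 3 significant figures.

5.63 kg

[OCl⁻]/[HOCl] = 10^(pH − pKa) = 10^(7.07 − 7.4) = 0.4677; fraction as HOCl = 1/(1 + 0.4677) = 0.6813.
Free chlorine required for 2.9 ppm HOCl: 2.9 / 0.6813 = 4.256 ppm.
FC to add: 4.256 − 0.4 = 3.856 mg/L as Cl₂.
Cl₂ equivalent: 3.856 mg/L × 913,000 L = 3521 g.
Product at 62.5% available Cl: 3521 / 0.625 = 5633 g.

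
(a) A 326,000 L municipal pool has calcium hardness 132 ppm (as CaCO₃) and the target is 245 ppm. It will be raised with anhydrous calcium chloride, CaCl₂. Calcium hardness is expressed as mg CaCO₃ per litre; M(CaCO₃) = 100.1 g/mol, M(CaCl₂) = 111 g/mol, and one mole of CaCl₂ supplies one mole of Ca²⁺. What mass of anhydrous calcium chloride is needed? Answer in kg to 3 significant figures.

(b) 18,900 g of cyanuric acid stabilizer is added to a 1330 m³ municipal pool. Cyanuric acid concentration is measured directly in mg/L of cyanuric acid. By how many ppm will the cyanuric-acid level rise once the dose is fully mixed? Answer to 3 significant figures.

(a) Hardness to add: (245 − 132) = 113 mg/L as CaCO₃ × 326,000 L = 36,840 g as CaCO₃.
(a) Moles of Ca²⁺ (1 mol Ca²⁺ ≡ 1 mol CaCO₃): 36,840 / 100.1 g/mol = 368 mol.
(a) Mass of CaCl₂: 368 × 111 = 40,850 g.

(b) Volume: 1330 m³ = 1,330,000 L.
(b) Rise: 18,900 g / 1,330,000 L × 1000 = 14.21 mg/L.

(a) 40.8 kg; (b) 14.2 ppm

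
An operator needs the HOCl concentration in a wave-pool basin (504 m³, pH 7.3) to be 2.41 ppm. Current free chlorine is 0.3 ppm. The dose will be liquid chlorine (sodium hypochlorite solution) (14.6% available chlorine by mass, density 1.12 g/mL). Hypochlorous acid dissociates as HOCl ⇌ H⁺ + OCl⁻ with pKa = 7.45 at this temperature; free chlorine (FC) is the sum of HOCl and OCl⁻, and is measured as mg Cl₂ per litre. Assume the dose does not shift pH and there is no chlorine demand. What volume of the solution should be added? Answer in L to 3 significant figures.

Volume: 504 m³ = 504,000 L.
[OCl⁻]/[HOCl] = 10^(pH − pKa) = 10^(7.3 − 7.45) = 0.7079; fraction as HOCl = 1/(1 + 0.7079) = 0.5855.
Free chlorine required for 2.41 ppm HOCl: 2.41 / 0.5855 = 4.116 ppm.
FC to add: 4.116 − 0.3 = 3.816 mg/L as Cl₂.
Cl₂ equivalent: 3.816 mg/L × 504,000 L = 1923 g.
Product at 14.6% available Cl: 1923 / 0.146 = 13,170 g.
Volume: 13,170 g ÷ 1.12 g/mL = 11,760 mL.

11.8 L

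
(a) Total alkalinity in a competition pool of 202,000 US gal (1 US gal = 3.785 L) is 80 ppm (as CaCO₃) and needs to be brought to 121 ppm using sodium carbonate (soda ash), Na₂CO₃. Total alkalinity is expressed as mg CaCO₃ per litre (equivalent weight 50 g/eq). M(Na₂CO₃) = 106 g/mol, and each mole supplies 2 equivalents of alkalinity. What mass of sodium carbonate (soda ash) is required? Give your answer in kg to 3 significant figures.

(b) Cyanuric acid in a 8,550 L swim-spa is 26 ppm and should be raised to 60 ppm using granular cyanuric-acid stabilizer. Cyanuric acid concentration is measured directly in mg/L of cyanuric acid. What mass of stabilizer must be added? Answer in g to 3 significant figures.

(a) 33.2 kg; (b) 291 g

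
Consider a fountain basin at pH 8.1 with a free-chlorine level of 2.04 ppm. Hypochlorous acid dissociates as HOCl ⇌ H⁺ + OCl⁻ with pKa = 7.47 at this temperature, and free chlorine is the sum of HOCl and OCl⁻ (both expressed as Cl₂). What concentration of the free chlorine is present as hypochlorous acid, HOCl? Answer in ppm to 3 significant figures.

[OCl⁻]/[HOCl] = 10^(pH − pKa) = 10^(8.1 − 7.47) = 10^0.63 = 4.266.
Fraction as HOCl = 1 / (1 + 4.266) = 0.1899.
HOCl = 0.1899 × 2.04 ppm = 0.3874 ppm.

0.387 ppm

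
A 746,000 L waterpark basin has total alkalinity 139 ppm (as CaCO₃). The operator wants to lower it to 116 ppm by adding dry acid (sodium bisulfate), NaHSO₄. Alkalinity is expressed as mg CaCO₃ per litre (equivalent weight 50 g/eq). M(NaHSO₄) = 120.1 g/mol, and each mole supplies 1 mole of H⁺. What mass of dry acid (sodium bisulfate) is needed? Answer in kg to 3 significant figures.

41.2 kg

Alkalinity to neutralize: (139 − 116) = 23 mg/L as CaCO₃ × 746,000 L = 17,160 g as CaCO₃.
Equivalents of H⁺ required: 17,160 ÷ 50 g/eq = 343.2 eq = 343.2 mol NaHSO₄.
Mass of NaHSO₄: 343.2 × 120.1 = 41,210 g.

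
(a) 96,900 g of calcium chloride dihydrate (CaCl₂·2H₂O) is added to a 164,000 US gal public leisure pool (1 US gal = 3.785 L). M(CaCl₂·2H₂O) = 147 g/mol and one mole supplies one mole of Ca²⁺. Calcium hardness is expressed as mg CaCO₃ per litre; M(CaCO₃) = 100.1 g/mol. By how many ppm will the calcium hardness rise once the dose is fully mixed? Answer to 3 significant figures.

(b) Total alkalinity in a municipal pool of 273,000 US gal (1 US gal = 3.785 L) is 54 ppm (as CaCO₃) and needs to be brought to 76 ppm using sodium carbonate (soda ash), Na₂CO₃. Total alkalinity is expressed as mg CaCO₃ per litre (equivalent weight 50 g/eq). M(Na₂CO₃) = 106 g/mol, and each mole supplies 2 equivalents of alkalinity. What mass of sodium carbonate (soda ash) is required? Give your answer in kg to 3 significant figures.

(a) 106 ppm; (b) 24.1 kg

(a) Volume: 164,000 US gal × 3.785 L/gal = 620,740 L.
(a) Moles of Ca²⁺: 96,900 g ÷ 147 g/mol = 659.2 mol.
(a) As CaCO₃: 659.2 mol × 100.1 g/mol = 65,980 g.
(a) Rise: 65,980 g / 620,740 L × 1000 = 106.3 mg/L.

(b) Volume: 273,000 US gal × 3.785 L/gal = 1,033,305 L.
(b) Alkalinity to add: (76 − 54) = 22 mg/L as CaCO₃ × 1,033,305 L = 22,730 g as CaCO₃.
(b) Equivalents: 22,730 g ÷ 50 g/eq = 454.7 eq.
(b) Each mole of Na₂CO₃ supplies 2 eq, so 454.7 / 2 = 227.3 mol.
(b) Mass: 227.3 mol × 106 g/mol = 24,100 g.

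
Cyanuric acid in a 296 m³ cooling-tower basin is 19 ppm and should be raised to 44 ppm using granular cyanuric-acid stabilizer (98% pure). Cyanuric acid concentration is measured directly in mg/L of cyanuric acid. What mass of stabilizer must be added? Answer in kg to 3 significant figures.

Volume: 296 m³ = 296,000 L.
CYA to add: (44 − 19) = 25 mg/L × 296,000 L = 7400 g cyanuric acid.
At 98% purity: 7400 / 0.98 = 7551 g product.

7.55 kg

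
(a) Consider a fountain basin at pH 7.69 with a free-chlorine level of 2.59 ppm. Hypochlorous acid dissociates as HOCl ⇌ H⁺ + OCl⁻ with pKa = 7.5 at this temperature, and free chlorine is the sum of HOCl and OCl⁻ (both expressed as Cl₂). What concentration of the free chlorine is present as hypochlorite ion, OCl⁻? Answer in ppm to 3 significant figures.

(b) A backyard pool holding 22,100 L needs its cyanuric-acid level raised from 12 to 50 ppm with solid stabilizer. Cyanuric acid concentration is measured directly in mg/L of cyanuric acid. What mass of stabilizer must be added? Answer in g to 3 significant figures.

(a) [OCl⁻]/[HOCl] = 10^(pH − pKa) = 10^(7.69 − 7.5) = 10^0.19 = 1.549.
(a) Fraction as HOCl = 1 / (1 + 1.549) = 0.3923.
(a) OCl⁻ = (1 − 0.3923) × 2.59 ppm = 1.574 ppm.

(b) CYA to add: (50 − 12) = 38 mg/L × 22,100 L = 839.8 g cyanuric acid.

(a) 1.57 ppm; (b) 840 g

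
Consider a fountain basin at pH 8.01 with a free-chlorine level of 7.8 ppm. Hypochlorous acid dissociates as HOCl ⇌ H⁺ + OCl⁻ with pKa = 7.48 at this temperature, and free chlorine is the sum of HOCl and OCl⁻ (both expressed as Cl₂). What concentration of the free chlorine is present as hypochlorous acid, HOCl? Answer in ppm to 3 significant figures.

1.78 ppm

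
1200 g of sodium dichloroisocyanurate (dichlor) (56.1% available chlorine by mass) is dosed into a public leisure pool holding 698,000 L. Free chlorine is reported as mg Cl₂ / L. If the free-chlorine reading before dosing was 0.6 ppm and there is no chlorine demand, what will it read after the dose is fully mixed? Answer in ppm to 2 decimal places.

1.56 ppm

Available chlorine delivered: 1200 g × 0.561 = 673.2 g as Cl₂.
Concentration rise: 673.2 g / 698,000 L = 0.9645 mg/L = 0.96 ppm.
Final FC: 0.6 + 0.96 = 1.56 ppm.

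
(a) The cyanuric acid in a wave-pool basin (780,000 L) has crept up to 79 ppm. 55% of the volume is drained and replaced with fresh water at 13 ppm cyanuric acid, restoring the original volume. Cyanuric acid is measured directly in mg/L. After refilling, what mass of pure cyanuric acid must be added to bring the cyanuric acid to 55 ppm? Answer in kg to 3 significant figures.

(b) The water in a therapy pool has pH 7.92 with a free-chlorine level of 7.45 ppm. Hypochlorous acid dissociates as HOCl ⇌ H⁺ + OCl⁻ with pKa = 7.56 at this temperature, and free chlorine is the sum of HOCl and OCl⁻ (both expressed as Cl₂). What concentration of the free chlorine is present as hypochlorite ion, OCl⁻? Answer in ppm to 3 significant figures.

(a) 9.59 kg; (b) 5.19 ppm

(a) After draining 55% and refilling: 79 × 0.45 + 13 × 0.55 = 42.7 ppm.
(a) Deficit to target: 55 − 42.7 = 12.3 mg/L.
(a) Mass: 12.3 mg/L × 780,000 L = 9594 g cyanuric acid.

(b) [OCl⁻]/[HOCl] = 10^(pH − pKa) = 10^(7.92 − 7.56) = 10^0.36 = 2.291.
(b) Fraction as HOCl = 1 / (1 + 2.291) = 0.3039.
(b) OCl⁻ = (1 − 0.3039) × 7.45 ppm = 5.186 ppm.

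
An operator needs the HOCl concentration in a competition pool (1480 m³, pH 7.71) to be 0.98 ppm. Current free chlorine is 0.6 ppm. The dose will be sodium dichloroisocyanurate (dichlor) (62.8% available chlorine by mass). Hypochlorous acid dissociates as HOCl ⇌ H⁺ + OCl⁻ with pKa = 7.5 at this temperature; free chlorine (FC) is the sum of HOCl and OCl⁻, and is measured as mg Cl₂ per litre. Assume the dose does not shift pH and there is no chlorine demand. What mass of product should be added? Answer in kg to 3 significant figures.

Volume: 1480 m³ = 1,480,000 L.
[OCl⁻]/[HOCl] = 10^(pH − pKa) = 10^(7.71 − 7.5) = 1.622; fraction as HOCl = 1/(1 + 1.622) = 0.3814.
Free chlorine required for 0.98 ppm HOCl: 0.98 / 0.3814 = 2.569 ppm.
FC to add: 2.569 − 0.6 = 1.969 mg/L as Cl₂.
Cl₂ equivalent: 1.969 mg/L × 1,480,000 L = 2915 g.
Product at 62.8% available Cl: 2915 / 0.628 = 4641 g.

4.64 kg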